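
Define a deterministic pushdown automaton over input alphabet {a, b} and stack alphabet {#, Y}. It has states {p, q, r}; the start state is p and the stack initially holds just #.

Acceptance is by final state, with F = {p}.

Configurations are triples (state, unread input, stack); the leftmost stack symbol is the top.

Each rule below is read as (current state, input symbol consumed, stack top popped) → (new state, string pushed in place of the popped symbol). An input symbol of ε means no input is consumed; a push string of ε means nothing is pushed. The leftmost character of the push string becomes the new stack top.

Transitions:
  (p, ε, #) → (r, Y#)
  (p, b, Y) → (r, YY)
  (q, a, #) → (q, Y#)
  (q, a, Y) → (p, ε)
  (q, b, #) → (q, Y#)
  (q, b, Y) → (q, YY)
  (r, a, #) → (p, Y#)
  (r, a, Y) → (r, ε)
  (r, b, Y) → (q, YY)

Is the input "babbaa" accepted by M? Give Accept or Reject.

Reject

(p, babbaa, #)
  ε-move, top #: go to r, push Y# → (r, babbaa, Y#)
  read b, top Y: go to q, push YY → (q, abbaa, YY#)
  read a, top Y: go to p, push ε → (p, bbaa, Y#)
  read b, top Y: go to r, push YY → (r, baa, YY#)
  read b, top Y: go to q, push YY → (q, aa, YYY#)
  read a, top Y: go to p, push ε → (p, a, YY#)
No transition applies at (p, a, YY#); input not fully consumed.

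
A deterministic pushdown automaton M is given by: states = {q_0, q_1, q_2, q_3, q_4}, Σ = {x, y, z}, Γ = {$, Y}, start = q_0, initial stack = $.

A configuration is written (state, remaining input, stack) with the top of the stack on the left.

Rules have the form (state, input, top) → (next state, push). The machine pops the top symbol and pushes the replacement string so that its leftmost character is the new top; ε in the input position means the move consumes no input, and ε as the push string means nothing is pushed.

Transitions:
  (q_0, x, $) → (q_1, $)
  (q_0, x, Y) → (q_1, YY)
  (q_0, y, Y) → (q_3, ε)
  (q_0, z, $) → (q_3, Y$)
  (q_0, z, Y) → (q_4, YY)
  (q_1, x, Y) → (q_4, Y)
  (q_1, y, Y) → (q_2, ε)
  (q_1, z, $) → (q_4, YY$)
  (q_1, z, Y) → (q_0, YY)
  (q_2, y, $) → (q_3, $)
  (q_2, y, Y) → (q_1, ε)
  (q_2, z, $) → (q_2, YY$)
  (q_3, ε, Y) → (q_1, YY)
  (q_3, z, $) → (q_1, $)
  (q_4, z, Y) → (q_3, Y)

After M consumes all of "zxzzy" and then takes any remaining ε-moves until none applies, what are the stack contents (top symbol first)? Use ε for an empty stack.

(q_0, zxzzy, $) ⊢ (q_3, xzzy, Y$) ⊢ (q_1, xzzy, YY$) ⊢ (q_4, zzy, YY$) ⊢ (q_3, zy, YY$) ⊢ (q_1, zy, YYY$) ⊢ (q_0, y, YYYY$) ⊢ (q_3, ε, YYY$) ⊢ (q_1, ε, YYYY$)
All input consumed in state q_1 with stack YYYY$.

YYYY$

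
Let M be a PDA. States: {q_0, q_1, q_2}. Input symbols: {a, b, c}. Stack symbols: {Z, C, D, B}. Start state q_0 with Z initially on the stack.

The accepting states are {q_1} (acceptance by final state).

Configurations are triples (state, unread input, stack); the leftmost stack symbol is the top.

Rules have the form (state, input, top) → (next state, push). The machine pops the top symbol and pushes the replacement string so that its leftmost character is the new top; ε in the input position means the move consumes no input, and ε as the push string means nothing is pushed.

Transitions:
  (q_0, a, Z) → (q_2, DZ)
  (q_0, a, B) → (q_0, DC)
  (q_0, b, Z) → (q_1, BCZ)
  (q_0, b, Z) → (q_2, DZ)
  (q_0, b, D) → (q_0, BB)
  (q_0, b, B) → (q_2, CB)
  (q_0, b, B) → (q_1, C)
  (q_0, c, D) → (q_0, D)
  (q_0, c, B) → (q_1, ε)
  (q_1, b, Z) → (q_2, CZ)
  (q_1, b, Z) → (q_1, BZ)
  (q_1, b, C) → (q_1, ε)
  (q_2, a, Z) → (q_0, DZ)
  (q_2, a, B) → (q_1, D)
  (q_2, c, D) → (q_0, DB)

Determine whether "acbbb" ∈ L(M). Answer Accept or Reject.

Accept

One accepting computation: (q_0, acbbb, Z) ⊢ (q_2, cbbb, DZ) ⊢ (q_0, bbb, DBZ) ⊢ (q_0, bb, BBBZ) ⊢ (q_1, b, CBBZ) ⊢ (q_1, ε, BBZ)
All input consumed and state q_1 ∈ F.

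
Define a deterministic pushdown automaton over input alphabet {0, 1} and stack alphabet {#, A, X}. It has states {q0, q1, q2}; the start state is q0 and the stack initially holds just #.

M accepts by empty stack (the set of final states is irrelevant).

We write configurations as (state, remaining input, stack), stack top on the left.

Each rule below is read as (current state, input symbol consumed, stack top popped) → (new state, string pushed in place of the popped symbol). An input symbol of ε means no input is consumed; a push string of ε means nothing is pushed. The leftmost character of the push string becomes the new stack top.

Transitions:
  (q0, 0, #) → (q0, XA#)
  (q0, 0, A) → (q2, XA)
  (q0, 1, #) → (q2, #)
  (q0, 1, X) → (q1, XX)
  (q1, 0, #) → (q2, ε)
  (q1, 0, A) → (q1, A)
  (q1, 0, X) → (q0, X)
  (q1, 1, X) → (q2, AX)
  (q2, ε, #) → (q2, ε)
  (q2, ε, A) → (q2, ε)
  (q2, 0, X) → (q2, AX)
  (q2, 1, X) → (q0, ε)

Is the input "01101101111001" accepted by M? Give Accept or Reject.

(q0, 01101101111001, #) ⊢ (q0, 1101101111001, XA#) ⊢ (q1, 101101111001, XXA#) ⊢ (q2, 01101111001, AXXA#) ⊢ (q2, 01101111001, XXA#) ⊢ (q2, 1101111001, AXXA#) ⊢ (q2, 1101111001, XXA#) ⊢ (q0, 101111001, XA#) ⊢ (q1, 01111001, XXA#) ⊢ (q0, 1111001, XXA#) ⊢ (q1, 111001, XXXA#) ⊢ (q2, 11001, AXXXA#) ⊢ (q2, 11001, XXXA#) ⊢ (q0, 1001, XXA#) ⊢ (q1, 001, XXXA#) ⊢ (q0, 01, XXXA#)
No transition applies at (q0, 01, XXXA#); input not fully consumed.

Reject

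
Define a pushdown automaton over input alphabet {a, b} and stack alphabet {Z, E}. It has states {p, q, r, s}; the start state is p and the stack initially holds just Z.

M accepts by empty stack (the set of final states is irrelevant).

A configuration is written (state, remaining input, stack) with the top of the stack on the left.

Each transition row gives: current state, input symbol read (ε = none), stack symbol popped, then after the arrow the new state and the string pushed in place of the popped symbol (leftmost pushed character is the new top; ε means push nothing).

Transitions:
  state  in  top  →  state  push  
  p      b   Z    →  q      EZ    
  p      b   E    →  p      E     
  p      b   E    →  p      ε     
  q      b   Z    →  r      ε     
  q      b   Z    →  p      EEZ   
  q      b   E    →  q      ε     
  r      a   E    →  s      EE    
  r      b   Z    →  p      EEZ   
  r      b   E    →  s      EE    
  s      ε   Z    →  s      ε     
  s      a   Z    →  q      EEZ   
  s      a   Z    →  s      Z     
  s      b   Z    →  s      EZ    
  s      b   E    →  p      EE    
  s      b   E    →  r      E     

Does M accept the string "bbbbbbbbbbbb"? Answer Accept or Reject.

Accept

One accepting computation: (p, bbbbbbbbbbbb, Z) ⊢ (q, bbbbbbbbbbb, EZ) ⊢ (q, bbbbbbbbbb, Z) ⊢ (p, bbbbbbbbb, EEZ) ⊢ (p, bbbbbbbb, EEZ) ⊢ (p, bbbbbbb, EEZ) ⊢ (p, bbbbbb, EEZ) ⊢ (p, bbbbb, EEZ) ⊢ (p, bbbb, EZ) ⊢ (p, bbb, Z) ⊢ (q, bb, EZ) ⊢ (q, b, Z) ⊢ (r, ε, ε)
All input consumed and the stack is empty.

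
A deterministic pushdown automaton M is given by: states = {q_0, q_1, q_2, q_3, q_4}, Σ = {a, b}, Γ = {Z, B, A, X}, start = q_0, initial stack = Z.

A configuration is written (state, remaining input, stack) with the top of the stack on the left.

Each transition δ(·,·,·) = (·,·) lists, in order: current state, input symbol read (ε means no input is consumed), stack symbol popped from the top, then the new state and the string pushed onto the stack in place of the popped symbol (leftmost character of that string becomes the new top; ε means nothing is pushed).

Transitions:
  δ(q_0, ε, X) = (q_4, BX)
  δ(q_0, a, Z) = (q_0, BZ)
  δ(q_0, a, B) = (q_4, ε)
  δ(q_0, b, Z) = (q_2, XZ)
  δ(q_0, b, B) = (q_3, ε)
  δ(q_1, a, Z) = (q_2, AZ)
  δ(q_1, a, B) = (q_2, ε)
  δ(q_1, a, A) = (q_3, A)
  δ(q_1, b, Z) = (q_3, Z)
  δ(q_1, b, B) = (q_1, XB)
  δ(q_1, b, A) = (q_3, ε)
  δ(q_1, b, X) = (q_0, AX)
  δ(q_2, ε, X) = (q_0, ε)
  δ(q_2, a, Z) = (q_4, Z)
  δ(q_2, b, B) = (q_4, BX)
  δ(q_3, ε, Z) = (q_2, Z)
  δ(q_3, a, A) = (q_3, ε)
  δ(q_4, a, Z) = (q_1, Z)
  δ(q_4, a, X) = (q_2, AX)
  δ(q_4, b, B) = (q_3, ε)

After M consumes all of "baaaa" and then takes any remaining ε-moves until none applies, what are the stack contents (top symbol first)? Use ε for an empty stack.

AZ

(q_0, baaaa, Z)
  read b, top Z: go to q_2, push XZ → (q_2, aaaa, XZ)
  ε-move, top X: go to q_0, push ε → (q_0, aaaa, Z)
  read a, top Z: go to q_0, push BZ → (q_0, aaa, BZ)
  read a, top B: go to q_4, push ε → (q_4, aa, Z)
  read a, top Z: go to q_1, push Z → (q_1, a, Z)
  read a, top Z: go to q_2, push AZ → (q_2, ε, AZ)
All input consumed in state q_2 with stack AZ.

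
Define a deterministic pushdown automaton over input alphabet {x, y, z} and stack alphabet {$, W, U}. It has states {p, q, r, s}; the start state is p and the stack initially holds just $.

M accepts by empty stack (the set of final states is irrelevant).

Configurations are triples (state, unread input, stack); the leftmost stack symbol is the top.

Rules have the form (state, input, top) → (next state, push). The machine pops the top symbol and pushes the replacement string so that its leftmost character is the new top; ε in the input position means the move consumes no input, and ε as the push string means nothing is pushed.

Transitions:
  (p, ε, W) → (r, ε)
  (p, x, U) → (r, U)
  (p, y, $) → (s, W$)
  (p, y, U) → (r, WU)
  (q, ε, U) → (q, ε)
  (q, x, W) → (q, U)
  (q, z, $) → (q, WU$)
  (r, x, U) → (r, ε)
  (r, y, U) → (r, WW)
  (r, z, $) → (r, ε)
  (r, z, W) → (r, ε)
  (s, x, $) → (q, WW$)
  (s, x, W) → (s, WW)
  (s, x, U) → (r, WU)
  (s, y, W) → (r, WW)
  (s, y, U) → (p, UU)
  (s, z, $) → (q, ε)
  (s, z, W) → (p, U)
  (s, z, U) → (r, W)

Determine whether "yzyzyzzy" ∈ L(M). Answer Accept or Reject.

(p, yzyzyzzy, $)
  read y, top $: go to s, push W$ → (s, zyzyzzy, W$)
  read z, top W: go to p, push U → (p, yzyzzy, U$)
  read y, top U: go to r, push WU → (r, zyzzy, WU$)
  read z, top W: go to r, push ε → (r, yzzy, U$)
  read y, top U: go to r, push WW → (r, zzy, WW$)
  read z, top W: go to r, push ε → (r, zy, W$)
  read z, top W: go to r, push ε → (r, y, $)
No transition applies at (r, y, $); input not fully consumed.

Reject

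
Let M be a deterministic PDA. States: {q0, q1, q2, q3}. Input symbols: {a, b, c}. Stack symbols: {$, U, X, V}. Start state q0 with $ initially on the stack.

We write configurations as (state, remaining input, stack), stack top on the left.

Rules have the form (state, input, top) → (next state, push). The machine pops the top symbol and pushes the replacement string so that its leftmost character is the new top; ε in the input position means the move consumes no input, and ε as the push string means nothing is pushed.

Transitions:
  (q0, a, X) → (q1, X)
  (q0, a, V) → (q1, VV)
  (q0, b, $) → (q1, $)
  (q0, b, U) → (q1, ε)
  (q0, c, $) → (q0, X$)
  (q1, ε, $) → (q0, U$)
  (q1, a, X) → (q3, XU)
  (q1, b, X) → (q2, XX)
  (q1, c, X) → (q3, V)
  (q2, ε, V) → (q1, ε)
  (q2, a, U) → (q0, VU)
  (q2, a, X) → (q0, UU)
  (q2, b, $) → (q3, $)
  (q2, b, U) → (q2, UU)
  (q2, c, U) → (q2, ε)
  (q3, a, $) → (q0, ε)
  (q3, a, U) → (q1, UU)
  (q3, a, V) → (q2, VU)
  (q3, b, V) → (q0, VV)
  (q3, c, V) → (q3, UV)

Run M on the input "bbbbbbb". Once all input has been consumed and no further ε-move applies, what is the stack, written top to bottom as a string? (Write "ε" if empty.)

U$

(q0, bbbbbbb, $)
  read b, top $: go to q1, push $ → (q1, bbbbbb, $)
  ε-move, top $: go to q0, push U$ → (q0, bbbbbb, U$)
  read b, top U: go to q1, push ε → (q1, bbbbb, $)
  ε-move, top $: go to q0, push U$ → (q0, bbbbb, U$)
  read b, top U: go to q1, push ε → (q1, bbbb, $)
  ε-move, top $: go to q0, push U$ → (q0, bbbb, U$)
  read b, top U: go to q1, push ε → (q1, bbb, $)
  ε-move, top $: go to q0, push U$ → (q0, bbb, U$)
  read b, top U: go to q1, push ε → (q1, bb, $)
  ε-move, top $: go to q0, push U$ → (q0, bb, U$)
  read b, top U: go to q1, push ε → (q1, b, $)
  ε-move, top $: go to q0, push U$ → (q0, b, U$)
  read b, top U: go to q1, push ε → (q1, ε, $)
  ε-move, top $: go to q0, push U$ → (q0, ε, U$)
All input consumed in state q0 with stack U$.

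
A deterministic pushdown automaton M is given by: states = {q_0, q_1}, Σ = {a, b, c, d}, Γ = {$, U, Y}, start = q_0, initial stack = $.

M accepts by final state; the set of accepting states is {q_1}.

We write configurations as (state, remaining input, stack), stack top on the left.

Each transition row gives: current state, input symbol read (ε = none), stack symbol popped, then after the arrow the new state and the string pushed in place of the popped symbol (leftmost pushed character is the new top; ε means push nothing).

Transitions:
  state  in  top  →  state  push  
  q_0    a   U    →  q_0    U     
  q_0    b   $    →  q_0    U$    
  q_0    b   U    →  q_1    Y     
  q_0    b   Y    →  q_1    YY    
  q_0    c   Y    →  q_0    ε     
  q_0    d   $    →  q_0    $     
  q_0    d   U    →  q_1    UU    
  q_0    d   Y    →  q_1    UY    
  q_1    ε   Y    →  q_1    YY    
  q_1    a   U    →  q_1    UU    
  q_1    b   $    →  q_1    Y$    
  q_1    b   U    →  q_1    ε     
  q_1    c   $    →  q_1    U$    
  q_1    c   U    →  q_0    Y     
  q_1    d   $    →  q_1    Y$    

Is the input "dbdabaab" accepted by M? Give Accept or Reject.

Accept

(q_0, dbdabaab, $) ⊢ (q_0, bdabaab, $) ⊢ (q_0, dabaab, U$) ⊢ (q_1, abaab, UU$) ⊢ (q_1, baab, UUU$) ⊢ (q_1, aab, UU$) ⊢ (q_1, ab, UUU$) ⊢ (q_1, b, UUUU$) ⊢ (q_1, ε, UUU$)
All input consumed; state q_1 ∈ F.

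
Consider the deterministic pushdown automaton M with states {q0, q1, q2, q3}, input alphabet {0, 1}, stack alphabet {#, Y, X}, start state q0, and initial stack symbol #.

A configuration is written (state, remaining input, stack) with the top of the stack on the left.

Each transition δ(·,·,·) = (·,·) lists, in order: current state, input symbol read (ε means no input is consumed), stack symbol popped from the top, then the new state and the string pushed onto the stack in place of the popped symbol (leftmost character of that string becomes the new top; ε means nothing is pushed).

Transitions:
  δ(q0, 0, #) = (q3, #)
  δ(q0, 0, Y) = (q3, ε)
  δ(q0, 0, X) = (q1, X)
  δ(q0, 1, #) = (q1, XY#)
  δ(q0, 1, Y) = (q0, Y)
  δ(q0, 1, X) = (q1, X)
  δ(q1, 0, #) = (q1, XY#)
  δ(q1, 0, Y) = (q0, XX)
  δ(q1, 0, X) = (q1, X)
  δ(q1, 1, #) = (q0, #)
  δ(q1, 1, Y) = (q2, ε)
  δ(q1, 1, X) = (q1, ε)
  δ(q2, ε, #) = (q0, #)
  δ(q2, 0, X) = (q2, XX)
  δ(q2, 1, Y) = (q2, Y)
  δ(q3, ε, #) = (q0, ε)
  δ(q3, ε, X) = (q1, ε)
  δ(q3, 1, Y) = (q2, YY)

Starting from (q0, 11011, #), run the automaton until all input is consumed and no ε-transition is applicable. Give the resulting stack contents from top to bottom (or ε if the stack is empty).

(q0, 11011, #) ⊢ (q1, 1011, XY#) ⊢ (q1, 011, Y#) ⊢ (q0, 11, XX#) ⊢ (q1, 1, XX#) ⊢ (q1, ε, X#)
All input consumed in state q1 with stack X#.

X#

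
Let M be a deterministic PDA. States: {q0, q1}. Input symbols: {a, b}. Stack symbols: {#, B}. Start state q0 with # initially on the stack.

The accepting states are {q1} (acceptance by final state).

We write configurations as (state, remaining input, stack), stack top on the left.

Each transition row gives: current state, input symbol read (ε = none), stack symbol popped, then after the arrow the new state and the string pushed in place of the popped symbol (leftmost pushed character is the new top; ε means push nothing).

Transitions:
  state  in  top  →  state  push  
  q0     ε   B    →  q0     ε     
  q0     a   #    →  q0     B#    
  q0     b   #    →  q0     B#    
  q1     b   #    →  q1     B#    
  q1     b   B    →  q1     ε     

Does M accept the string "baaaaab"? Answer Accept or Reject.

Reject

(q0, baaaaab, #)
  read b, top #: go to q0, push B# → (q0, aaaaab, B#)
  ε-move, top B: go to q0, push ε → (q0, aaaaab, #)
  read a, top #: go to q0, push B# → (q0, aaaab, B#)
  ε-move, top B: go to q0, push ε → (q0, aaaab, #)
  read a, top #: go to q0, push B# → (q0, aaab, B#)
  ε-move, top B: go to q0, push ε → (q0, aaab, #)
  read a, top #: go to q0, push B# → (q0, aab, B#)
  ε-move, top B: go to q0, push ε → (q0, aab, #)
  read a, top #: go to q0, push B# → (q0, ab, B#)
  ε-move, top B: go to q0, push ε → (q0, ab, #)
  read a, top #: go to q0, push B# → (q0, b, B#)
  ε-move, top B: go to q0, push ε → (q0, b, #)
  read b, top #: go to q0, push B# → (q0, ε, B#)
  ε-move, top B: go to q0, push ε → (q0, ε, #)
All input consumed; state q0 ∉ F and no further ε-move applies.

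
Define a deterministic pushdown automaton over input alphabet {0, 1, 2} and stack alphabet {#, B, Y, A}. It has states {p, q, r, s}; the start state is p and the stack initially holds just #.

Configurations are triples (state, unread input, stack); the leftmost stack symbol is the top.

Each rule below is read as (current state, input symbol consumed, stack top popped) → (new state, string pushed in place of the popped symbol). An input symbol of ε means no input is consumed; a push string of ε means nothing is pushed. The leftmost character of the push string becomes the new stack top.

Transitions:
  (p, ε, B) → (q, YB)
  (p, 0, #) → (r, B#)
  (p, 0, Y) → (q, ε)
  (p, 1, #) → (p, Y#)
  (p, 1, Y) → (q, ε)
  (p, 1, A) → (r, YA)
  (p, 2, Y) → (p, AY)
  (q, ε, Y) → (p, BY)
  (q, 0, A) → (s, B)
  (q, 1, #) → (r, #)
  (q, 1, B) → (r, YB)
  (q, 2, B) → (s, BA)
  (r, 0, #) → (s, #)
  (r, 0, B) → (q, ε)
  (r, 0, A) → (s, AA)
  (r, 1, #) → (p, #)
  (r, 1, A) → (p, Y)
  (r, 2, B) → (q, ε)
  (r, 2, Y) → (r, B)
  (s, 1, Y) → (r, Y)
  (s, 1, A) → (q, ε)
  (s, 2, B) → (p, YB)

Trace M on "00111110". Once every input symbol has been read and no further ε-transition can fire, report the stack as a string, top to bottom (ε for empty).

#

(p, 00111110, #)
  read 0, top #: go to r, push B# → (r, 0111110, B#)
  read 0, top B: go to q, push ε → (q, 111110, #)
  read 1, top #: go to r, push # → (r, 11110, #)
  read 1, top #: go to p, push # → (p, 1110, #)
  read 1, top #: go to p, push Y# → (p, 110, Y#)
  read 1, top Y: go to q, push ε → (q, 10, #)
  read 1, top #: go to r, push # → (r, 0, #)
  read 0, top #: go to s, push # → (s, ε, #)
All input consumed in state s with stack #.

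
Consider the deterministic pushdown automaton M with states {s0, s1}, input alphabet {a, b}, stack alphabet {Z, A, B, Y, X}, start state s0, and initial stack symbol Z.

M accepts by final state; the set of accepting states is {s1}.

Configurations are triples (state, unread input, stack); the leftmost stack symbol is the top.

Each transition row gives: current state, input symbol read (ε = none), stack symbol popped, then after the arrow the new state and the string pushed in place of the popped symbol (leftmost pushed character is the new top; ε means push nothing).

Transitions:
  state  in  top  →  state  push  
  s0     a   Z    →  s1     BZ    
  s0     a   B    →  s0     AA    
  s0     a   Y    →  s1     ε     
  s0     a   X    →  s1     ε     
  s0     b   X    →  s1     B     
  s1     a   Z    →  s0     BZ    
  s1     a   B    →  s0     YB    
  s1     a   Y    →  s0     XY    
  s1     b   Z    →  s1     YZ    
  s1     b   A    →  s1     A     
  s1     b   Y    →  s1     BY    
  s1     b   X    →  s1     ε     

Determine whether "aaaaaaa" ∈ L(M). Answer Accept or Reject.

Accept

(s0, aaaaaaa, Z) ⊢ (s1, aaaaaa, BZ) ⊢ (s0, aaaaa, YBZ) ⊢ (s1, aaaa, BZ) ⊢ (s0, aaa, YBZ) ⊢ (s1, aa, BZ) ⊢ (s0, a, YBZ) ⊢ (s1, ε, BZ)
All input consumed; state s1 ∈ F.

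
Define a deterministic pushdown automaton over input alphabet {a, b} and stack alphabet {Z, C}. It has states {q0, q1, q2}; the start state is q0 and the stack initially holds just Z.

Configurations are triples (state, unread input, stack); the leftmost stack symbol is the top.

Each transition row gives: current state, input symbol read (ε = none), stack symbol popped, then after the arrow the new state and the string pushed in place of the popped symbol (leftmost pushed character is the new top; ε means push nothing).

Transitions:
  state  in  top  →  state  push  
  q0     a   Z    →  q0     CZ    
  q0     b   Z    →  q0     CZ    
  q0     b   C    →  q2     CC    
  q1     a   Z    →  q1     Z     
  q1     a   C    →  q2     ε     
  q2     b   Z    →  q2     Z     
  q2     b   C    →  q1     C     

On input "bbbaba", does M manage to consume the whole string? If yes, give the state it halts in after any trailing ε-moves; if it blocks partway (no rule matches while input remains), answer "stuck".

(q0, bbbaba, Z) ⊢ (q0, bbaba, CZ) ⊢ (q2, baba, CCZ) ⊢ (q1, aba, CCZ) ⊢ (q2, ba, CZ) ⊢ (q1, a, CZ) ⊢ (q2, ε, Z)
All input consumed; M is in state q2.

q2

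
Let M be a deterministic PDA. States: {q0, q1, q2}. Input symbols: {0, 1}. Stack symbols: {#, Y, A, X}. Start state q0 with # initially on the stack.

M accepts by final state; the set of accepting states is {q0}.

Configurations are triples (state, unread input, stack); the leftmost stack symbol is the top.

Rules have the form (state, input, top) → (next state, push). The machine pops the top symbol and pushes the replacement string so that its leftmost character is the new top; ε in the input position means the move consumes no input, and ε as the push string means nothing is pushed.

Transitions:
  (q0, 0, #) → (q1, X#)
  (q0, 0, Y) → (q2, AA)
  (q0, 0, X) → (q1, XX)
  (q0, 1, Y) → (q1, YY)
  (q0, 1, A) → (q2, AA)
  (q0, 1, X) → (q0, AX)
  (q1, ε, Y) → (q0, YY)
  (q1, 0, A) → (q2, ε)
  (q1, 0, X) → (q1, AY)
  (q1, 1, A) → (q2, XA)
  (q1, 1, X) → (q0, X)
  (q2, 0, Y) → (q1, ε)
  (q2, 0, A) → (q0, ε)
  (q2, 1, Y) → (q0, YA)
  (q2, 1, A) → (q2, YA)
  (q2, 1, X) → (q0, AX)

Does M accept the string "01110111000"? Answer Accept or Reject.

Reject

(q0, 01110111000, #)
  read 0, top #: go to q1, push X# → (q1, 1110111000, X#)
  read 1, top X: go to q0, push X → (q0, 110111000, X#)
  read 1, top X: go to q0, push AX → (q0, 10111000, AX#)
  read 1, top A: go to q2, push AA → (q2, 0111000, AAX#)
  read 0, top A: go to q0, push ε → (q0, 111000, AX#)
  read 1, top A: go to q2, push AA → (q2, 11000, AAX#)
  read 1, top A: go to q2, push YA → (q2, 1000, YAAX#)
  read 1, top Y: go to q0, push YA → (q0, 000, YAAAX#)
  read 0, top Y: go to q2, push AA → (q2, 00, AAAAAX#)
  read 0, top A: go to q0, push ε → (q0, 0, AAAAX#)
No transition applies at (q0, 0, AAAAX#); input not fully consumed.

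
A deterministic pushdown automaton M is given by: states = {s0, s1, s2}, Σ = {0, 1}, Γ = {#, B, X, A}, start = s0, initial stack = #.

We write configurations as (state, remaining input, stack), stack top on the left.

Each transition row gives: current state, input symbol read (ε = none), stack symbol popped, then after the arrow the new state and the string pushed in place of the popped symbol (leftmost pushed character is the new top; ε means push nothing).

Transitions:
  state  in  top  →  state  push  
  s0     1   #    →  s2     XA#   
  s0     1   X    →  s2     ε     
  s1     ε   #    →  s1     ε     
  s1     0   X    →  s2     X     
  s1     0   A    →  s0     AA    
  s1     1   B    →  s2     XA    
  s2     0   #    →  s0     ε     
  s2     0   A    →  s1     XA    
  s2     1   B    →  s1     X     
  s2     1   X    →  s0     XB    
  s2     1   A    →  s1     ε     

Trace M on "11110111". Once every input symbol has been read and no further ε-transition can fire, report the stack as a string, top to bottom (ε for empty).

(s0, 11110111, #)
  read 1, top #: go to s2, push XA# → (s2, 1110111, XA#)
  read 1, top X: go to s0, push XB → (s0, 110111, XBA#)
  read 1, top X: go to s2, push ε → (s2, 10111, BA#)
  read 1, top B: go to s1, push X → (s1, 0111, XA#)
  read 0, top X: go to s2, push X → (s2, 111, XA#)
  read 1, top X: go to s0, push XB → (s0, 11, XBA#)
  read 1, top X: go to s2, push ε → (s2, 1, BA#)
  read 1, top B: go to s1, push X → (s1, ε, XA#)
All input consumed in state s1 with stack XA#.

XA#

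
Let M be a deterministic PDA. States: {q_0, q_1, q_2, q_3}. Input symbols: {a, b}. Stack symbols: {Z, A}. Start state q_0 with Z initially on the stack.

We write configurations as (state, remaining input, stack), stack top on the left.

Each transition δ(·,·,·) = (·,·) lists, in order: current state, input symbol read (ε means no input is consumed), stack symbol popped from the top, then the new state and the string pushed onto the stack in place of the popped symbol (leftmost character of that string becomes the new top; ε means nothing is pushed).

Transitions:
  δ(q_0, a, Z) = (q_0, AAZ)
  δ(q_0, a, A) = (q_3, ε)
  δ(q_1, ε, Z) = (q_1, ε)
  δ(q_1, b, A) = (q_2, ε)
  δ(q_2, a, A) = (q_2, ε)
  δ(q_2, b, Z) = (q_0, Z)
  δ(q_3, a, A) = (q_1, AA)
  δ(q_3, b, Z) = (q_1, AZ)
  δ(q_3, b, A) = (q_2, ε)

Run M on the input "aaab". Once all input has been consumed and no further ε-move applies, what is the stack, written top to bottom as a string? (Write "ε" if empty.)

AZ

(q_0, aaab, Z)
  read a, top Z: go to q_0, push AAZ → (q_0, aab, AAZ)
  read a, top A: go to q_3, push ε → (q_3, ab, AZ)
  read a, top A: go to q_1, push AA → (q_1, b, AAZ)
  read b, top A: go to q_2, push ε → (q_2, ε, AZ)
All input consumed in state q_2 with stack AZ.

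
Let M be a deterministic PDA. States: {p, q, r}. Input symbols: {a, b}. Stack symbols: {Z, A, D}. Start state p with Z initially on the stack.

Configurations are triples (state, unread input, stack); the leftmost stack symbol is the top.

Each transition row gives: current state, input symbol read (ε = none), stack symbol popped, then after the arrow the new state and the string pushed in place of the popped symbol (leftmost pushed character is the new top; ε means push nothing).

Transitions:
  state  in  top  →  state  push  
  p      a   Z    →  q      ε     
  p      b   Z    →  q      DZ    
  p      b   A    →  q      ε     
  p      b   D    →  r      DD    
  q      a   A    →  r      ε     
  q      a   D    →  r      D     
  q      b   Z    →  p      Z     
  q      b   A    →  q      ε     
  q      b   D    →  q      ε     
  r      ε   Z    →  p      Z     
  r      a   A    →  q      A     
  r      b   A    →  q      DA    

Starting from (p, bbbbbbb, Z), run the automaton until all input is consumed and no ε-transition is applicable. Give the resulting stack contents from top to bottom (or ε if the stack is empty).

DZ

(p, bbbbbbb, Z)
  read b, top Z: go to q, push DZ → (q, bbbbbb, DZ)
  read b, top D: go to q, push ε → (q, bbbbb, Z)
  read b, top Z: go to p, push Z → (p, bbbb, Z)
  read b, top Z: go to q, push DZ → (q, bbb, DZ)
  read b, top D: go to q, push ε → (q, bb, Z)
  read b, top Z: go to p, push Z → (p, b, Z)
  read b, top Z: go to q, push DZ → (q, ε, DZ)
All input consumed in state q with stack DZ.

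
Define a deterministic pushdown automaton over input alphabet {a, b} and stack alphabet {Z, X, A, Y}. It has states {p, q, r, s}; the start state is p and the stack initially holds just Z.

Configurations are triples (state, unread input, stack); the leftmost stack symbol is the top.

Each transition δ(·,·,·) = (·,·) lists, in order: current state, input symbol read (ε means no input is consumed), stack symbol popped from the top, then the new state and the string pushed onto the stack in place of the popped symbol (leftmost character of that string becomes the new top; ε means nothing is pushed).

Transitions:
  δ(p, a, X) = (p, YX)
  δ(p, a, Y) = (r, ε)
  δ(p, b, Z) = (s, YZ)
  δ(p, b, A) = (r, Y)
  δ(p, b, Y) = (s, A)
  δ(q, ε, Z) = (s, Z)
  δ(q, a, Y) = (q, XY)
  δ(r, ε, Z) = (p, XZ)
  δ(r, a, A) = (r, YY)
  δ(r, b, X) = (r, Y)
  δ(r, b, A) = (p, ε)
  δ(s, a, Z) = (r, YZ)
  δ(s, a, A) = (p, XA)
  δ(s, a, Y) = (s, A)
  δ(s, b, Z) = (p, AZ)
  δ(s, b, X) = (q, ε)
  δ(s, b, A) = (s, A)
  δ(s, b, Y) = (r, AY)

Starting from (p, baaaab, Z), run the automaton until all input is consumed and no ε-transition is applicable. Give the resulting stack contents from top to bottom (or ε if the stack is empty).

(p, baaaab, Z)
  read b, top Z: go to s, push YZ → (s, aaaab, YZ)
  read a, top Y: go to s, push A → (s, aaab, AZ)
  read a, top A: go to p, push XA → (p, aab, XAZ)
  read a, top X: go to p, push YX → (p, ab, YXAZ)
  read a, top Y: go to r, push ε → (r, b, XAZ)
  read b, top X: go to r, push Y → (r, ε, YAZ)
All input consumed in state r with stack YAZ.

YAZ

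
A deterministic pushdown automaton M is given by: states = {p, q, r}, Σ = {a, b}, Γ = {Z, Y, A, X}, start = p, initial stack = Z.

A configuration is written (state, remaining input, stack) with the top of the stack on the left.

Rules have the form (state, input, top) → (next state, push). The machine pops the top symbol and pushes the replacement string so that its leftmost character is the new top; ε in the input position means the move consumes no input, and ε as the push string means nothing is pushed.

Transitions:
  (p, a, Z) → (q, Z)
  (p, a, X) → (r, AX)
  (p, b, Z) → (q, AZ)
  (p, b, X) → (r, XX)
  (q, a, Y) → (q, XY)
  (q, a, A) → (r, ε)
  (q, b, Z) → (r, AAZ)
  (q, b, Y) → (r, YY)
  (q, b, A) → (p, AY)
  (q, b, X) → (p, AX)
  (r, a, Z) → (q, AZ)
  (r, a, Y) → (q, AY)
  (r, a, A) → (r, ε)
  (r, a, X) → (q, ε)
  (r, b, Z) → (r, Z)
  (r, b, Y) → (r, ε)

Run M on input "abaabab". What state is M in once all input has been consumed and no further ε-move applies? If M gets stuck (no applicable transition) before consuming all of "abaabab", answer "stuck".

(p, abaabab, Z)
  read a, top Z: go to q, push Z → (q, baabab, Z)
  read b, top Z: go to r, push AAZ → (r, aabab, AAZ)
  read a, top A: go to r, push ε → (r, abab, AZ)
  read a, top A: go to r, push ε → (r, bab, Z)
  read b, top Z: go to r, push Z → (r, ab, Z)
  read a, top Z: go to q, push AZ → (q, b, AZ)
  read b, top A: go to p, push AY → (p, ε, AYZ)
All input consumed; M is in state p.

p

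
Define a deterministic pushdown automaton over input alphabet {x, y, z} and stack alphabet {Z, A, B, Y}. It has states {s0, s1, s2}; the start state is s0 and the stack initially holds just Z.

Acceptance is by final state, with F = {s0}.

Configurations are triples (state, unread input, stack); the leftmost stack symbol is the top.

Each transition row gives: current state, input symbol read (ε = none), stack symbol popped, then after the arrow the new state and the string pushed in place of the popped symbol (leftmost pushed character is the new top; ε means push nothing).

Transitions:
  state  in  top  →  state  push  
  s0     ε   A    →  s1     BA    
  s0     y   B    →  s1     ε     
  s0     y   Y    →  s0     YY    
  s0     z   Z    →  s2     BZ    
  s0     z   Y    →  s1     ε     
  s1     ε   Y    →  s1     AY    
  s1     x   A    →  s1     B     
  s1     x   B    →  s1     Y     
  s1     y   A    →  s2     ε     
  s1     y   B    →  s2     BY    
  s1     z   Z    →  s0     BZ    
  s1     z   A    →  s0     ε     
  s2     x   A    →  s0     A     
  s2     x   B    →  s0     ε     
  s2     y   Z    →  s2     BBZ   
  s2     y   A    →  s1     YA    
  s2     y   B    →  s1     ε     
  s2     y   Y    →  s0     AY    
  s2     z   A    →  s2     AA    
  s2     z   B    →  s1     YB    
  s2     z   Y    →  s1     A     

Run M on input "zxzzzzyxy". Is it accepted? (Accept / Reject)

Accept

(s0, zxzzzzyxy, Z)
  read z, top Z: go to s2, push BZ → (s2, xzzzzyxy, BZ)
  read x, top B: go to s0, push ε → (s0, zzzzyxy, Z)
  read z, top Z: go to s2, push BZ → (s2, zzzyxy, BZ)
  read z, top B: go to s1, push YB → (s1, zzyxy, YBZ)
  ε-move, top Y: go to s1, push AY → (s1, zzyxy, AYBZ)
  read z, top A: go to s0, push ε → (s0, zyxy, YBZ)
  read z, top Y: go to s1, push ε → (s1, yxy, BZ)
  read y, top B: go to s2, push BY → (s2, xy, BYZ)
  read x, top B: go to s0, push ε → (s0, y, YZ)
  read y, top Y: go to s0, push YY → (s0, ε, YYZ)
All input consumed; state s0 ∈ F.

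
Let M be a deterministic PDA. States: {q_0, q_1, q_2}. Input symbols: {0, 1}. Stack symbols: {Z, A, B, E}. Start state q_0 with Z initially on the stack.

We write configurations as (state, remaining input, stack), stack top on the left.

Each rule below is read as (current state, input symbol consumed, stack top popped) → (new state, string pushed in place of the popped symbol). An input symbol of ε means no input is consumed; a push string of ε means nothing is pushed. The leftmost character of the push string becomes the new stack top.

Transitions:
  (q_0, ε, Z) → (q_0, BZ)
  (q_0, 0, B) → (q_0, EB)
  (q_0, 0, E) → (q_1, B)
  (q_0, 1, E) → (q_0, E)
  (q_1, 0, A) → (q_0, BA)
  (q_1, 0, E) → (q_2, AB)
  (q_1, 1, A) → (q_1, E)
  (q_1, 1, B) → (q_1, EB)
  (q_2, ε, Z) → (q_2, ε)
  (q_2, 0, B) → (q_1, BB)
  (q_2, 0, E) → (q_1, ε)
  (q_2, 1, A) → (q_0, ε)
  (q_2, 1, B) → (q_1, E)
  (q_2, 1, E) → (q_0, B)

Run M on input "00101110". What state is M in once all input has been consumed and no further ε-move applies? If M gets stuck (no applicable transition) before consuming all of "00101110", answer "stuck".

(q_0, 00101110, Z) ⊢ (q_0, 00101110, BZ) ⊢ (q_0, 0101110, EBZ) ⊢ (q_1, 101110, BBZ) ⊢ (q_1, 01110, EBBZ) ⊢ (q_2, 1110, ABBBZ) ⊢ (q_0, 110, BBBZ)
No transition for (q_0, 1, top B); M blocks with input 110 remaining.

stuck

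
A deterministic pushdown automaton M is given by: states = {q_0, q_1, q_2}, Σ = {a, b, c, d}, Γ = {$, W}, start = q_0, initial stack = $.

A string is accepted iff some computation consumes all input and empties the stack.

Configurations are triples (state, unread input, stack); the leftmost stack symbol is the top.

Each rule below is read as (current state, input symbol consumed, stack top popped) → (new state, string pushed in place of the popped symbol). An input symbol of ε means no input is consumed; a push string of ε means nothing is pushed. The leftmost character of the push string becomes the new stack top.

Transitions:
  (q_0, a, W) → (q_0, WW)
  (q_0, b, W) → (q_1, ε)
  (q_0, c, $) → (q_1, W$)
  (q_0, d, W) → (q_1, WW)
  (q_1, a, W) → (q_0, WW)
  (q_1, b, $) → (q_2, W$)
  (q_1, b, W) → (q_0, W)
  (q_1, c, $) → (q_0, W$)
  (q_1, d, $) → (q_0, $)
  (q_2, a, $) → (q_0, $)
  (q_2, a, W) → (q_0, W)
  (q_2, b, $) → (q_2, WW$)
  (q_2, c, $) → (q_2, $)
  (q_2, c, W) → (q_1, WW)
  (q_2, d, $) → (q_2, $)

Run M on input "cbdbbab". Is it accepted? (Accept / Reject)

Reject

(q_0, cbdbbab, $)
  read c, top $: go to q_1, push W$ → (q_1, bdbbab, W$)
  read b, top W: go to q_0, push W → (q_0, dbbab, W$)
  read d, top W: go to q_1, push WW → (q_1, bbab, WW$)
  read b, top W: go to q_0, push W → (q_0, bab, WW$)
  read b, top W: go to q_1, push ε → (q_1, ab, W$)
  read a, top W: go to q_0, push WW → (q_0, b, WW$)
  read b, top W: go to q_1, push ε → (q_1, ε, W$)
All input consumed; stack is W$, not empty, and no further ε-move applies.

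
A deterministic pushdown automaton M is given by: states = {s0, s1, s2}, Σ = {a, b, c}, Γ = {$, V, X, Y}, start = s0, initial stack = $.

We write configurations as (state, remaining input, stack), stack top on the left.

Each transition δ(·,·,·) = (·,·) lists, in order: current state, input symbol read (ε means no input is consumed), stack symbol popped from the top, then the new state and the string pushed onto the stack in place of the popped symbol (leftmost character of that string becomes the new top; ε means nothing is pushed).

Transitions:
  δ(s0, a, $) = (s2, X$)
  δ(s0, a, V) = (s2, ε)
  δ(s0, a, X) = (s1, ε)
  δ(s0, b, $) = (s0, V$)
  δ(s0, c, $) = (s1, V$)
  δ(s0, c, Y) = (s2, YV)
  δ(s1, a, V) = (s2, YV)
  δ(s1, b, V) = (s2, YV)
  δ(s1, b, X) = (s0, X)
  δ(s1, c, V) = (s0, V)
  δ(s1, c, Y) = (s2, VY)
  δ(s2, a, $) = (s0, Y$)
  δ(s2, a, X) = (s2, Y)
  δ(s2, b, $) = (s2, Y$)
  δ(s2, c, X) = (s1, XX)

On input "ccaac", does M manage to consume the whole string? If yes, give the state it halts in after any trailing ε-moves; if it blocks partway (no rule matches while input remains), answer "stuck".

(s0, ccaac, $)
  read c, top $: go to s1, push V$ → (s1, caac, V$)
  read c, top V: go to s0, push V → (s0, aac, V$)
  read a, top V: go to s2, push ε → (s2, ac, $)
  read a, top $: go to s0, push Y$ → (s0, c, Y$)
  read c, top Y: go to s2, push YV → (s2, ε, YV$)
All input consumed; M is in state s2.

s2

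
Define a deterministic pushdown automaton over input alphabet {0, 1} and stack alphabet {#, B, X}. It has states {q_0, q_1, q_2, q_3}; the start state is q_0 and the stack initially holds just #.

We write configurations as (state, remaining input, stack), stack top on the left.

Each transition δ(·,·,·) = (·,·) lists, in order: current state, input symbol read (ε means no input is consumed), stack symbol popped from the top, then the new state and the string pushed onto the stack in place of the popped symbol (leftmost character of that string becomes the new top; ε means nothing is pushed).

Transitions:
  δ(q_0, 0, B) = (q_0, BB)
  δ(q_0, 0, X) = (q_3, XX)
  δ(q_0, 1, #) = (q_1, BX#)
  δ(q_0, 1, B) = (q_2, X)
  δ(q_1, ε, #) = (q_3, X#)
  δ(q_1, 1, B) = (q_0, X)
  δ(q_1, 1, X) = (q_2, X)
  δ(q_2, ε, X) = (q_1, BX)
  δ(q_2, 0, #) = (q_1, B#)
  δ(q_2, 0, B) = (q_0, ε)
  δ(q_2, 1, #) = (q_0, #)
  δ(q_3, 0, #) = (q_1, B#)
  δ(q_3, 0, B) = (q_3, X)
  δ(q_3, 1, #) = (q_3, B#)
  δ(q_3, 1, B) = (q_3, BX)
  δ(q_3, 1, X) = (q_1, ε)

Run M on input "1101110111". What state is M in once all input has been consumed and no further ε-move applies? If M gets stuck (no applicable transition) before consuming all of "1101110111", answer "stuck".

q_0

(q_0, 1101110111, #) ⊢ (q_1, 101110111, BX#) ⊢ (q_0, 01110111, XX#) ⊢ (q_3, 1110111, XXX#) ⊢ (q_1, 110111, XX#) ⊢ (q_2, 10111, XX#) ⊢ (q_1, 10111, BXX#) ⊢ (q_0, 0111, XXX#) ⊢ (q_3, 111, XXXX#) ⊢ (q_1, 11, XXX#) ⊢ (q_2, 1, XXX#) ⊢ (q_1, 1, BXXX#) ⊢ (q_0, ε, XXXX#)
All input consumed; M is in state q_0.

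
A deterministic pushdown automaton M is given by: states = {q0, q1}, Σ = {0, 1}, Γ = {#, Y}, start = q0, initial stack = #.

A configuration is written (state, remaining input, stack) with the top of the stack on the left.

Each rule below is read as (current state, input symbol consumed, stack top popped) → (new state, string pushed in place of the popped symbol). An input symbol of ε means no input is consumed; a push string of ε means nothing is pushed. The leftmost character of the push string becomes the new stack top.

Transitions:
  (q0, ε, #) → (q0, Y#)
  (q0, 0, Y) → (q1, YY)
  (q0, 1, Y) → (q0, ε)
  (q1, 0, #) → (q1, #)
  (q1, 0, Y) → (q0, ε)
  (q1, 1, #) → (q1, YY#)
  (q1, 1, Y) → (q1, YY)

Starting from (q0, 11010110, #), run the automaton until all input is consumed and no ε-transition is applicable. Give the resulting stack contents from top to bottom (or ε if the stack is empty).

YY#

(q0, 11010110, #) ⊢ (q0, 11010110, Y#) ⊢ (q0, 1010110, #) ⊢ (q0, 1010110, Y#) ⊢ (q0, 010110, #) ⊢ (q0, 010110, Y#) ⊢ (q1, 10110, YY#) ⊢ (q1, 0110, YYY#) ⊢ (q0, 110, YY#) ⊢ (q0, 10, Y#) ⊢ (q0, 0, #) ⊢ (q0, 0, Y#) ⊢ (q1, ε, YY#)
All input consumed in state q1 with stack YY#.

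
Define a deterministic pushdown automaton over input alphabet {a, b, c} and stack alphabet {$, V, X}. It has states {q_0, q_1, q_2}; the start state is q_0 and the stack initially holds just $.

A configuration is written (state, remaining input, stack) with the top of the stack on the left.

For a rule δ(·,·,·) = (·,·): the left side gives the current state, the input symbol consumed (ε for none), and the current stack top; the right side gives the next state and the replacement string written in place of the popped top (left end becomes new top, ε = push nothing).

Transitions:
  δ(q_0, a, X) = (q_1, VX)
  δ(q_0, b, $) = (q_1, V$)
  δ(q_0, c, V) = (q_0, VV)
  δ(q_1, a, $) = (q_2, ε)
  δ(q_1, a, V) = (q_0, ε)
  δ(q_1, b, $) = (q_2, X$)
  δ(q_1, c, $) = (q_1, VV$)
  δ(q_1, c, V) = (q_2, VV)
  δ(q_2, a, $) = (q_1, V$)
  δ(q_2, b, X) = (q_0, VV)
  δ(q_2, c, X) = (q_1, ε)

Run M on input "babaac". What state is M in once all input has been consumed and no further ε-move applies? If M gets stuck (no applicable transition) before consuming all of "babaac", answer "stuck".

(q_0, babaac, $)
  read b, top $: go to q_1, push V$ → (q_1, abaac, V$)
  read a, top V: go to q_0, push ε → (q_0, baac, $)
  read b, top $: go to q_1, push V$ → (q_1, aac, V$)
  read a, top V: go to q_0, push ε → (q_0, ac, $)
No transition for (q_0, a, top $); M blocks with input ac remaining.

stuck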